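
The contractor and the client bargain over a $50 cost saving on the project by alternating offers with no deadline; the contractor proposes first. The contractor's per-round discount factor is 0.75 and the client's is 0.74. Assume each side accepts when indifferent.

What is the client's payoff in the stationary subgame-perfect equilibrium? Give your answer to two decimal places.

Let x be the contractor's share when the contractor proposes and y be the client's share when the client proposes.
The client accepts iff offered ≥ 0.74·y, so x = 50 − 0.74y. Symmetrically y = 50 − 0.75x.
Substituting: x = 50 − 0.74(50 − 0.75x), giving x(1 − 0.75·0.74) = 50(1 − 0.74).
So x = 50 × 0.26 / 0.445 ≈ 29.2135, and the client receives 50 − x ≈ 20.7865.

20.79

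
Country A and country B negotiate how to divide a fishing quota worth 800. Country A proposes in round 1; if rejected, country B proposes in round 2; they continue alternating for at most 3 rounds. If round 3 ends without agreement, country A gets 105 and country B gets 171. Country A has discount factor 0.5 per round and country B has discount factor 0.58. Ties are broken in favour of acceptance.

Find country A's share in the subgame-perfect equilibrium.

Round 3 (country A proposes): country B gets 171 if talks fail, so country A offers 171 and keeps 629.
Round 2 (country B proposes): country A can get 629 next round, worth 0.5 × 629 = 314.5 now, so country B offers 314.5, keeping 485.5.
Round 1 (country A proposes): country B can get 485.5 next round, worth 0.58 × 485.5 = 281.59 now; country A offers that and keeps 518.41.

518.41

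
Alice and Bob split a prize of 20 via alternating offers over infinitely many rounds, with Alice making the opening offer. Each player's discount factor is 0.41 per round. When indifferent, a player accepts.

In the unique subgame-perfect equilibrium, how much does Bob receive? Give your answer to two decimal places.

5.82

When Alice proposes, Bob accepts any offer worth at least 0.41 times what Bob would get by proposing next round; and vice versa.
This gives x = 20 − 0.41y and y = 20 − 0.41x, where x and y are each side's share when it proposes.
Hence (1 − 0.41·0.41)x = 20(1 − 0.41), i.e. 0.8319·x = 11.8.
x ≈ 14.1844; Bob's share is 20 − x ≈ 5.8156.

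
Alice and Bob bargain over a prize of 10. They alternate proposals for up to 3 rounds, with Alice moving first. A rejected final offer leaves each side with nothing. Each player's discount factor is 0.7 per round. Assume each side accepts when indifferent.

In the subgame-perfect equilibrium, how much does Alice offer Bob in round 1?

2.1

Round 3 (Alice proposes): rejection yields 0 for Bob; Alice offers 0 and keeps 10.
Round 2 (Bob proposes): Alice can get 10 next round, worth 0.7 × 10 = 7 now. Bob offers 7 and keeps 10 − 7 = 3.
Round 1 (Alice proposes): Bob can get 3 next round, worth 0.7 × 3 = 2.1 now. Alice offers 2.1 and keeps 10 − 2.1 = 7.9.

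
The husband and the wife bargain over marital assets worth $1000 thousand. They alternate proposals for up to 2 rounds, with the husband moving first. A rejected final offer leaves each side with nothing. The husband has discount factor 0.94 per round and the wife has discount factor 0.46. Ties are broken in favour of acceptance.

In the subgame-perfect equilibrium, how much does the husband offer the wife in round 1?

Round 2 (the wife proposes): rejection yields 0 for the husband; the wife offers 0 and keeps 1000.
Round 1 (the husband proposes): the wife can get 1000 next round, worth 0.46 × 1000 = 460 now; the husband offers that and keeps 540.

460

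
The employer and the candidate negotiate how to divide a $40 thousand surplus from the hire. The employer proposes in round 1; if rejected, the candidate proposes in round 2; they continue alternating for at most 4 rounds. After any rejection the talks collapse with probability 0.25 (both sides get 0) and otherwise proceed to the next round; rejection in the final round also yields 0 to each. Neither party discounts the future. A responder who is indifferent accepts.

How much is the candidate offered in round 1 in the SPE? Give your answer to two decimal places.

24.38

Round 4 (the candidate proposes): the employer will accept anything ≥ 0, so the candidate offers 0 and keeps 40.
Round 3 (the employer proposes): rejecting gives the candidate an expected 0.75 × 40 = 30. The employer offers 30 and keeps 40 − 30 = 10.
Round 2 (the candidate proposes): rejecting gives the employer an expected 0.75 × 10 = 7.5; the candidate offers that and keeps 32.5.
Round 1 (the employer proposes): rejecting gives the candidate an expected 0.75 × 32.5 = 24.375, so the employer offers 24.375, keeping 15.625.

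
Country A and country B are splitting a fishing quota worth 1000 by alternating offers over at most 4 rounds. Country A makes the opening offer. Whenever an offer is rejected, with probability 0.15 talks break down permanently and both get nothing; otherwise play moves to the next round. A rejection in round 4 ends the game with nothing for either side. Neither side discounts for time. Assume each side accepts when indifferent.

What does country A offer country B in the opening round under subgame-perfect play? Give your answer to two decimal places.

Round 4 (country B proposes): rejection yields 0 for country A; country B offers 0 and keeps 1000.
Round 3 (country A proposes): rejecting gives country B an expected 0.85 × 1000 = 850, so country A offers 850, keeping 150.
Round 2 (country B proposes): rejecting gives country A an expected 0.85 × 150 = 127.5; country B offers that and keeps 872.5.
Round 1 (country A proposes): rejecting gives country B an expected 0.85 × 872.5 = 741.625; country A offers that and keeps 258.375.

741.63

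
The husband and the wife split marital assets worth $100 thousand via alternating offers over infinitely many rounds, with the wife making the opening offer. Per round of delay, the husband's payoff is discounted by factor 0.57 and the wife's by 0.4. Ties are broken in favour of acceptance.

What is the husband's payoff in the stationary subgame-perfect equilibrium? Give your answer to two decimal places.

44.30

In a stationary SPE each proposer offers the other exactly their discounted continuation value.
If the wife keeps x when proposing and the husband keeps y when proposing, then x = 100 − 0.57y and y = 100 − 0.4x.
Solving: x = 100(1 − 0.57) / (1 − 0.4·0.57) = 43 / 0.772 ≈ 55.6995.
The husband gets 100 − 55.6995 ≈ 44.3005.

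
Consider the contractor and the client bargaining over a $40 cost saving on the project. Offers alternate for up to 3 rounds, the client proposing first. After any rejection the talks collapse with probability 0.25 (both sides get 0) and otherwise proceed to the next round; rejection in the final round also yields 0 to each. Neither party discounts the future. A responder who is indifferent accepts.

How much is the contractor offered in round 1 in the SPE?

7.5

By backward induction:
Round 3 (the client proposes): rejection yields 0 for the contractor; the client offers 0 and keeps 40.
Round 2 (the contractor proposes): rejecting gives the client an expected 0.75 × 40 = 30. The contractor offers 30 and keeps 40 − 30 = 10.
Round 1 (the client proposes): rejecting gives the contractor an expected 0.75 × 10 = 7.5; the client offers that and keeps 32.5.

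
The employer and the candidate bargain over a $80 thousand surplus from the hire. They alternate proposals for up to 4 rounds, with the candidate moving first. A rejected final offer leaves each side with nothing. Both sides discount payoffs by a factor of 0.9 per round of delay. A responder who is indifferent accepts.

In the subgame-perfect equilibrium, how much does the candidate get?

14.48

Solve by backward induction from round 4.
Round 4 (the employer proposes): the candidate will accept anything ≥ 0, so the employer offers 0 and keeps 80.
Round 3 (the candidate proposes): the employer can get 80 next round, worth 0.9 × 80 = 72 now, so the candidate offers 72, keeping 8.
Round 2 (the employer proposes): the candidate can get 8 next round, worth 0.9 × 8 = 7.2 now. The employer offers 7.2 and keeps 80 − 7.2 = 72.8.
Round 1 (the candidate proposes): the employer can get 72.8 next round, worth 0.9 × 72.8 = 65.52 now; the candidate offers that and keeps 14.48.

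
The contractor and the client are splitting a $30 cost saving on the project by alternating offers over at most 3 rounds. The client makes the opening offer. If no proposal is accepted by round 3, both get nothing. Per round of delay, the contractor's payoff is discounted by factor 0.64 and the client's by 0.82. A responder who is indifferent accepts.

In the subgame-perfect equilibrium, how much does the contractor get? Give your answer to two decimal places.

3.46

Round 3 (the client proposes): the contractor will accept anything ≥ 0, so the client offers 0 and keeps 30.
Round 2 (the contractor proposes): the client can get 30 next round, worth 0.82 × 30 = 24.6 now; the contractor offers that and keeps 5.4.
Round 1 (the client proposes): the contractor can get 5.4 next round, worth 0.64 × 5.4 = 3.456 now, so the client offers 3.456, keeping 26.544.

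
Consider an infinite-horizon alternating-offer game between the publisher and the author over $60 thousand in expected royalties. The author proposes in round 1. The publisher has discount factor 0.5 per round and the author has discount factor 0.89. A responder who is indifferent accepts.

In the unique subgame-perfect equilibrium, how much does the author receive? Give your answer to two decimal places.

When the author proposes, the publisher accepts any offer worth at least 0.5 times what the publisher would get by proposing next round; and vice versa.
This gives x = 60 − 0.5y and y = 60 − 0.89x, where x and y are each side's share when it proposes.
Hence (1 − 0.5·0.89)x = 60(1 − 0.5), i.e. 0.555·x = 30.
x ≈ 54.0541; the publisher's share is 60 − x ≈ 5.9459.

54.05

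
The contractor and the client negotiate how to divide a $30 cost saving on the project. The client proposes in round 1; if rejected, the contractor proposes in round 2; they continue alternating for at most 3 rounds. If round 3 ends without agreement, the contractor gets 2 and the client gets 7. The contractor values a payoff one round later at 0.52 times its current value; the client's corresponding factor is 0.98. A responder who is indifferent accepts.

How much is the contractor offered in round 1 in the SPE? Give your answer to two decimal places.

Round 3 (the client proposes): the contractor gets 2 if talks fail, so the client offers 2 and keeps 28.
Round 2 (the contractor proposes): the client can get 28 next round, worth 0.98 × 28 = 27.44 now, so the contractor offers 27.44, keeping 2.56.
Round 1 (the client proposes): the contractor can get 2.56 next round, worth 0.52 × 2.56 = 1.3312 now. The client offers 1.3312 and keeps 30 − 1.3312 = 28.6688.

1.33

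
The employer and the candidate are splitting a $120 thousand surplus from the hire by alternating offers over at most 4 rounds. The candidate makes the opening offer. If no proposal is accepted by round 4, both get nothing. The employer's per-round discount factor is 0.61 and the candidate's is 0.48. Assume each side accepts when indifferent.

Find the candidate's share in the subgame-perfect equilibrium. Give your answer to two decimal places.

Round 4 (the employer proposes): rejection yields 0 for the candidate; the employer offers 0 and keeps 120.
Round 3 (the candidate proposes): the employer can get 120 next round, worth 0.61 × 120 = 73.2 now. The candidate offers 73.2 and keeps 120 − 73.2 = 46.8.
Round 2 (the employer proposes): the candidate can get 46.8 next round, worth 0.48 × 46.8 = 22.464 now, so the employer offers 22.464, keeping 97.536.
Round 1 (the candidate proposes): the employer can get 97.536 next round, worth 0.61 × 97.536 = 59.49696 now; the candidate offers that and keeps 60.50304.

60.50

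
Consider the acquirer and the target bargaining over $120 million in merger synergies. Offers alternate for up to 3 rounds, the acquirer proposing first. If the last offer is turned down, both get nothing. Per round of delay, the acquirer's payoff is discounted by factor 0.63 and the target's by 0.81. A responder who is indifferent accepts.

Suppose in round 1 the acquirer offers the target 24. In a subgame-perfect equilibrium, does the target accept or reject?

Reject

Round 3 (the acquirer proposes): the target will accept anything ≥ 0, so the acquirer offers 0 and keeps 120.
Round 2 (the target proposes): the acquirer can get 120 next round, worth 0.63 × 120 = 75.6 now. The target offers 75.6 and keeps 120 − 75.6 = 44.4.
So by rejecting in round 1, the target gets 44.4 next round, worth 0.81 × 44.4 = 35.964 now.
Offer 24 < 35.964, so the target rejects.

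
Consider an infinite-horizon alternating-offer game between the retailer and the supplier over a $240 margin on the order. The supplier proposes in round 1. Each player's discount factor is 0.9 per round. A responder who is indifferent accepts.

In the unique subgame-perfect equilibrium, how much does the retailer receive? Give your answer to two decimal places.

113.68

In a stationary SPE each proposer offers the other exactly their discounted continuation value.
If the supplier keeps x when proposing and the retailer keeps y when proposing, then x = 240 − 0.9y and y = 240 − 0.9x.
Solving: x = 240(1 − 0.9) / (1 − 0.9·0.9) = 24 / 0.19 ≈ 126.3158.
The retailer gets 240 − 126.3158 ≈ 113.6842.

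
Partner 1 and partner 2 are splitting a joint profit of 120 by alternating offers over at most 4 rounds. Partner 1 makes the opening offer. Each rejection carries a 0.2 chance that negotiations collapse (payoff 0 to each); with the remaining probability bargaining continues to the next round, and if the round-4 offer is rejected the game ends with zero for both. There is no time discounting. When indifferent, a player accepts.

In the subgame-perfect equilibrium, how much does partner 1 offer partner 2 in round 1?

80.64

By backward induction:
Round 4 (partner 2 proposes): rejection yields 0 for partner 1; partner 2 offers 0 and keeps 120.
Round 3 (partner 1 proposes): rejecting gives partner 2 an expected 0.8 × 120 = 96, so partner 1 offers 96, keeping 24.
Round 2 (partner 2 proposes): rejecting gives partner 1 an expected 0.8 × 24 = 19.2. Partner 2 offers 19.2 and keeps 120 − 19.2 = 100.8.
Round 1 (partner 1 proposes): rejecting gives partner 2 an expected 0.8 × 100.8 = 80.64; partner 1 offers that and keeps 39.36.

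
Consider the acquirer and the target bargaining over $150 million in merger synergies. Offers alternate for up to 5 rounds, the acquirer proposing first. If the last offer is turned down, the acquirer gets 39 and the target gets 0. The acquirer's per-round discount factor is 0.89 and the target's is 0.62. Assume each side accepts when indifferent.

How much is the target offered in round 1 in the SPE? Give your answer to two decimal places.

Round 5 (the acquirer proposes): rejection yields 0 for the target; the acquirer offers 0 and keeps 150.
Round 4 (the target proposes): the acquirer can get 150 next round, worth 0.89 × 150 = 133.5 now. The target offers 133.5 and keeps 150 − 133.5 = 16.5.
Round 3 (the acquirer proposes): the target can get 16.5 next round, worth 0.62 × 16.5 = 10.23 now, so the acquirer offers 10.23, keeping 139.77.
Round 2 (the target proposes): the acquirer can get 139.77 next round, worth 0.89 × 139.77 = 124.3953 now. The target offers 124.3953 and keeps 150 − 124.3953 = 25.6047.
Round 1 (the acquirer proposes): the target can get 25.6047 next round, worth 0.62 × 25.6047 = 15.874914 now, so the acquirer offers 15.874914, keeping 134.125086.

15.87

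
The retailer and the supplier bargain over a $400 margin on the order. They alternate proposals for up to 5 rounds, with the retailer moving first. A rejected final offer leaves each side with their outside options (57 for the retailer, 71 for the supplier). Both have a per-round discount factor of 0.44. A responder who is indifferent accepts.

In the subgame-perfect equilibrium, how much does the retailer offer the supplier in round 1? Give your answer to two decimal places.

120.30

Round 5 (the retailer proposes): the supplier gets 71 if talks fail, so the retailer offers 71 and keeps 329.
Round 4 (the supplier proposes): the retailer can get 329 next round, worth 0.44 × 329 = 144.76 now. The supplier offers 144.76 and keeps 400 − 144.76 = 255.24.
Round 3 (the retailer proposes): the supplier can get 255.24 next round, worth 0.44 × 255.24 = 112.3056 now, so the retailer offers 112.3056, keeping 287.6944.
Round 2 (the supplier proposes): the retailer can get 287.6944 next round, worth 0.44 × 287.6944 = 126.585536 now. The supplier offers 126.585536 and keeps 400 − 126.585536 = 273.414464.
Round 1 (the retailer proposes): the supplier can get 273.414464 next round, worth 0.44 × 273.414464 = 120.30236416 now, so the retailer offers 120.30236416, keeping 279.69763584.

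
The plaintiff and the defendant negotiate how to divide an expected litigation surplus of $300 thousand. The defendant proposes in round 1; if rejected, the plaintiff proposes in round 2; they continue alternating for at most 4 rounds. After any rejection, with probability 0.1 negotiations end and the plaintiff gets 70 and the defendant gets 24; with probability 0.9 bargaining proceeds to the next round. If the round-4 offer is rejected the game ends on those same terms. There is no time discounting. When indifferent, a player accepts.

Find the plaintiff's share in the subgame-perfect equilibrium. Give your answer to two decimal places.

238.71

Round 4 (the plaintiff proposes): the defendant gets 24 if talks fail, so the plaintiff offers 24 and keeps 276.
Round 3 (the defendant proposes): rejecting gives the plaintiff an expected 0.9 × 276 + 0.1 × 70 = 255.4; the defendant offers that and keeps 44.6.
Round 2 (the plaintiff proposes): rejecting gives the defendant an expected 0.9 × 44.6 + 0.1 × 24 = 42.54; the plaintiff offers that and keeps 257.46.
Round 1 (the defendant proposes): rejecting gives the plaintiff an expected 0.9 × 257.46 + 0.1 × 70 = 238.714. The defendant offers 238.714 and keeps 300 − 238.714 = 61.286.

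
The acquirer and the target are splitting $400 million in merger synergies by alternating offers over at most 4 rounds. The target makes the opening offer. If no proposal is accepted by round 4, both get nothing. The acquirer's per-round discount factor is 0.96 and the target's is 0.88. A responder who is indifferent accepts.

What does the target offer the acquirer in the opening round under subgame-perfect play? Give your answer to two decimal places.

Solve by backward induction from round 4.
Round 4 (the acquirer proposes): the target will accept anything ≥ 0, so the acquirer offers 0 and keeps 400.
Round 3 (the target proposes): the acquirer can get 400 next round, worth 0.96 × 400 = 384 now, so the target offers 384, keeping 16.
Round 2 (the acquirer proposes): the target can get 16 next round, worth 0.88 × 16 = 14.08 now. The acquirer offers 14.08 and keeps 400 − 14.08 = 385.92.
Round 1 (the target proposes): the acquirer can get 385.92 next round, worth 0.96 × 385.92 = 370.4832 now. The target offers 370.4832 and keeps 400 − 370.4832 = 29.5168.

370.48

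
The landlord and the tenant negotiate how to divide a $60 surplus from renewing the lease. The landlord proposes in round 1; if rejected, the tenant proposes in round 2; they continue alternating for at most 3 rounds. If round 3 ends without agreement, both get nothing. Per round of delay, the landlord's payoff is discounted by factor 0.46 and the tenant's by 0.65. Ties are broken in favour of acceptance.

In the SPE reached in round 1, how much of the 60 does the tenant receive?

21.06

Round 3 (the landlord proposes): rejection yields 0 for the tenant; the landlord offers 0 and keeps 60.
Round 2 (the tenant proposes): the landlord can get 60 next round, worth 0.46 × 60 = 27.6 now, so the tenant offers 27.6, keeping 32.4.
Round 1 (the landlord proposes): the tenant can get 32.4 next round, worth 0.65 × 32.4 = 21.06 now, so the landlord offers 21.06, keeping 38.94.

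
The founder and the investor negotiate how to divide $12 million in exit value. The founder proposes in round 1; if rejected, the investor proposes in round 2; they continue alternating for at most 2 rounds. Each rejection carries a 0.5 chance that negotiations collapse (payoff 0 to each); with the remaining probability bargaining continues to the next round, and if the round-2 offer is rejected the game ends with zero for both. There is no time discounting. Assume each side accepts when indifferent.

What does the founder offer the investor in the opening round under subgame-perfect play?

6

By backward induction:
Round 2 (the investor proposes): rejection yields 0 for the founder; the investor offers 0 and keeps 12.
Round 1 (the founder proposes): rejecting gives the investor an expected 0.5 × 12 = 6, so the founder offers 6, keeping 6.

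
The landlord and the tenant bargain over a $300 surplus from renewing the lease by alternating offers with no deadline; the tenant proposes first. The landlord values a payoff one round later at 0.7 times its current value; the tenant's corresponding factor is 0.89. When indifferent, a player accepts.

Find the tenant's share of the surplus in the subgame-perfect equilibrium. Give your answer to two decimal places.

Let x be the tenant's share when the tenant proposes and y be the landlord's share when the landlord proposes.
The landlord accepts iff offered ≥ 0.7·y, so x = 300 − 0.7y. Symmetrically y = 300 − 0.89x.
Substituting: x = 300 − 0.7(300 − 0.89x), giving x(1 − 0.89·0.7) = 300(1 − 0.7).
So x = 300 × 0.3 / 0.377 ≈ 238.7268, and the landlord receives 300 − x ≈ 61.2732.

238.73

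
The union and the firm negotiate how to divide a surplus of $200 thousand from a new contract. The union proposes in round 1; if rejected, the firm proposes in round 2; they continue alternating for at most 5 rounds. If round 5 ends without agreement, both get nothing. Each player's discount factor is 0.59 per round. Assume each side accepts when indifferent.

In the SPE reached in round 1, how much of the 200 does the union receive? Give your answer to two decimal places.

Round 5 (the union proposes): the firm will accept anything ≥ 0, so the union offers 0 and keeps 200.
Round 4 (the firm proposes): the union can get 200 next round, worth 0.59 × 200 = 118 now, so the firm offers 118, keeping 82.
Round 3 (the union proposes): the firm can get 82 next round, worth 0.59 × 82 = 48.38 now; the union offers that and keeps 151.62.
Round 2 (the firm proposes): the union can get 151.62 next round, worth 0.59 × 151.62 = 89.4558 now, so the firm offers 89.4558, keeping 110.5442.
Round 1 (the union proposes): the firm can get 110.5442 next round, worth 0.59 × 110.5442 = 65.221078 now. The union offers 65.221078 and keeps 200 − 65.221078 = 134.778922.

134.78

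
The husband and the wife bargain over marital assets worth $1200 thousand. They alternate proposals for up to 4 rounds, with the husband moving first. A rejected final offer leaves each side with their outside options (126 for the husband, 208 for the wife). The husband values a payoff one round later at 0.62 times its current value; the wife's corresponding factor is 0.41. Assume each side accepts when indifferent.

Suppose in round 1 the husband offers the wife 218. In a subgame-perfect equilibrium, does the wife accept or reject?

Reject

Round 4 (the wife proposes): the husband gets 126 if talks fail, so the wife offers 126 and keeps 1074.
Round 3 (the husband proposes): the wife can get 1074 next round, worth 0.41 × 1074 = 440.34 now; the husband offers that and keeps 759.66.
Round 2 (the wife proposes): the husband can get 759.66 next round, worth 0.62 × 759.66 = 470.9892 now; the wife offers that and keeps 729.0108.
So by rejecting in round 1, the wife gets 729.0108 next round, worth 0.41 × 729.0108 = 298.894428 now.
Offer 218 < 298.894428, so the wife rejects.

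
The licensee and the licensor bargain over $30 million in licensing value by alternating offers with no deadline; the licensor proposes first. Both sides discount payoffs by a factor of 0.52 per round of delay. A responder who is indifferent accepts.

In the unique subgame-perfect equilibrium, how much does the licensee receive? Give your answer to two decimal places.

10.26

In a stationary SPE each proposer offers the other exactly their discounted continuation value.
If the licensor keeps x when proposing and the licensee keeps y when proposing, then x = 30 − 0.52y and y = 30 − 0.52x.
Solving: x = 30(1 − 0.52) / (1 − 0.52·0.52) = 14.4 / 0.7296 ≈ 19.7368.
The licensee gets 30 − 19.7368 ≈ 10.2632.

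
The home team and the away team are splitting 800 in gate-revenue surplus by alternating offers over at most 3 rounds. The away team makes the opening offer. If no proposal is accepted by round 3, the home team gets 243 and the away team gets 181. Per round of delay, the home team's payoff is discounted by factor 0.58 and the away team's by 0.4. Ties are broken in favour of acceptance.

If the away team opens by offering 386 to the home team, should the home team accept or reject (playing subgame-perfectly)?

Round 3 (the away team proposes): the home team gets 243 if talks fail, so the away team offers 243 and keeps 557.
Round 2 (the home team proposes): the away team can get 557 next round, worth 0.4 × 557 = 222.8 now. The home team offers 222.8 and keeps 800 − 222.8 = 577.2.
So by rejecting in round 1, the home team gets 577.2 next round, worth 0.58 × 577.2 = 334.776 now.
Offer 386 ≥ 334.776, so the home team accepts.

Accept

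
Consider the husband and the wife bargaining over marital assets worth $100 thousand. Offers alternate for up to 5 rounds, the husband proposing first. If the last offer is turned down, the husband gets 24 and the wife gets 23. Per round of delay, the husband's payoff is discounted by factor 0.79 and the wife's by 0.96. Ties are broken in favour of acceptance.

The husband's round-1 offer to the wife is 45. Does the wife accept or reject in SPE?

Reject

Round 5 (the husband proposes): the wife gets 23 if talks fail, so the husband offers 23 and keeps 77.
Round 4 (the wife proposes): the husband can get 77 next round, worth 0.79 × 77 = 60.83 now; the wife offers that and keeps 39.17.
Round 3 (the husband proposes): the wife can get 39.17 next round, worth 0.96 × 39.17 = 37.6032 now. The husband offers 37.6032 and keeps 100 − 37.6032 = 62.3968.
Round 2 (the wife proposes): the husband can get 62.3968 next round, worth 0.79 × 62.3968 = 49.293472 now; the wife offers that and keeps 50.706528.
So by rejecting in round 1, the wife gets 50.706528 next round, worth 0.96 × 50.706528 = 48.67826688 now.
Offer 45 < 48.67826688, so the wife rejects.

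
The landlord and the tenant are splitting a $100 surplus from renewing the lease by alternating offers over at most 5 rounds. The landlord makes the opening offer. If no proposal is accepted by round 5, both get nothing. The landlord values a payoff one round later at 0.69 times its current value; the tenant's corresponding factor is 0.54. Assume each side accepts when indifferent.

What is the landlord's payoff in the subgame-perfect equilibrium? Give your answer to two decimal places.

Round 5 (the landlord proposes): rejection yields 0 for the tenant; the landlord offers 0 and keeps 100.
Round 4 (the tenant proposes): the landlord can get 100 next round, worth 0.69 × 100 = 69 now. The tenant offers 69 and keeps 100 − 69 = 31.
Round 3 (the landlord proposes): the tenant can get 31 next round, worth 0.54 × 31 = 16.74 now, so the landlord offers 16.74, keeping 83.26.
Round 2 (the tenant proposes): the landlord can get 83.26 next round, worth 0.69 × 83.26 = 57.4494 now. The tenant offers 57.4494 and keeps 100 − 57.4494 = 42.5506.
Round 1 (the landlord proposes): the tenant can get 42.5506 next round, worth 0.54 × 42.5506 = 22.977324 now, so the landlord offers 22.977324, keeping 77.022676.

77.02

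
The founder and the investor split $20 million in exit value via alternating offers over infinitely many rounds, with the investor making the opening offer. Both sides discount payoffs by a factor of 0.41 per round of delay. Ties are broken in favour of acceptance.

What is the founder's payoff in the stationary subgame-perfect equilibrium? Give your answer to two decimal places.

When the investor proposes, the founder accepts any offer worth at least 0.41 times what the founder would get by proposing next round; and vice versa.
This gives x = 20 − 0.41y and y = 20 − 0.41x, where x and y are each side's share when it proposes.
Hence (1 − 0.41·0.41)x = 20(1 − 0.41), i.e. 0.8319·x = 11.8.
x ≈ 14.1844; the founder's share is 20 − x ≈ 5.8156.

5.82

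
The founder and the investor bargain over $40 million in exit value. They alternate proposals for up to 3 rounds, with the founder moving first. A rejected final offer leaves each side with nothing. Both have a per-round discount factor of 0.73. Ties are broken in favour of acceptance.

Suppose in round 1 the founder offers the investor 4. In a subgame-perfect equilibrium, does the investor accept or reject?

Round 3 (the founder proposes): rejection yields 0 for the investor; the founder offers 0 and keeps 40.
Round 2 (the investor proposes): the founder can get 40 next round, worth 0.73 × 40 = 29.2 now, so the investor offers 29.2, keeping 10.8.
So by rejecting in round 1, the investor gets 10.8 next round, worth 0.73 × 10.8 = 7.884 now.
Offer 4 < 7.884, so the investor rejects.

Reject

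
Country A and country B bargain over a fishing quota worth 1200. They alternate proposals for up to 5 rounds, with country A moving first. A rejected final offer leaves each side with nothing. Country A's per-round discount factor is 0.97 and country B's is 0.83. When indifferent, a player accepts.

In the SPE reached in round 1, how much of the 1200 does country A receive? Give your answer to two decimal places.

1146.06

Round 5 (country A proposes): rejection yields 0 for country B; country A offers 0 and keeps 1200.
Round 4 (country B proposes): country A can get 1200 next round, worth 0.97 × 1200 = 1164 now; country B offers that and keeps 36.
Round 3 (country A proposes): country B can get 36 next round, worth 0.83 × 36 = 29.88 now, so country A offers 29.88, keeping 1170.12.
Round 2 (country B proposes): country A can get 1170.12 next round, worth 0.97 × 1170.12 = 1135.0164 now; country B offers that and keeps 64.9836.
Round 1 (country A proposes): country B can get 64.9836 next round, worth 0.83 × 64.9836 = 53.936388 now, so country A offers 53.936388, keeping 1146.063612.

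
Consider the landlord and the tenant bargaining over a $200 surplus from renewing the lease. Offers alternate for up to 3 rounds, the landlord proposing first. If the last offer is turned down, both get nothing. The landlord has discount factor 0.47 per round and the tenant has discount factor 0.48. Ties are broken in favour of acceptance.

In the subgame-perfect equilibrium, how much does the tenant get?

Round 3 (the landlord proposes): rejection yields 0 for the tenant; the landlord offers 0 and keeps 200.
Round 2 (the tenant proposes): the landlord can get 200 next round, worth 0.47 × 200 = 94 now, so the tenant offers 94, keeping 106.
Round 1 (the landlord proposes): the tenant can get 106 next round, worth 0.48 × 106 = 50.88 now. The landlord offers 50.88 and keeps 200 − 50.88 = 149.12.

50.88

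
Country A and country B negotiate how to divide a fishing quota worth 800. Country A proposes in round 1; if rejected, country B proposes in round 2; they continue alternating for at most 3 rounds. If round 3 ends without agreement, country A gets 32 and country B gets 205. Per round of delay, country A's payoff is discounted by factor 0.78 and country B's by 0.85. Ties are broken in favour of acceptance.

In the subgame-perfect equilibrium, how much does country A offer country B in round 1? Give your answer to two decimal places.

285.52

Work backward from the last round.
Round 3 (country A proposes): country B gets 205 if talks fail, so country A offers 205 and keeps 595.
Round 2 (country B proposes): country A can get 595 next round, worth 0.78 × 595 = 464.1 now. Country B offers 464.1 and keeps 800 − 464.1 = 335.9.
Round 1 (country A proposes): country B can get 335.9 next round, worth 0.85 × 335.9 = 285.515 now, so country A offers 285.515, keeping 514.485.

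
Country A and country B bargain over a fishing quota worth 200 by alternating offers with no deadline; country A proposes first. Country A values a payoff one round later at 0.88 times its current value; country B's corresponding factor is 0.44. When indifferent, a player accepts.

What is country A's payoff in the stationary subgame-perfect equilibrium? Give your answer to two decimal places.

Let x be country A's share when country A proposes and y be country B's share when country B proposes.
Country B accepts iff offered ≥ 0.44·y, so x = 200 − 0.44y. Symmetrically y = 200 − 0.88x.
Substituting: x = 200 − 0.44(200 − 0.88x), giving x(1 − 0.88·0.44) = 200(1 − 0.44).
So x = 200 × 0.56 / 0.6128 ≈ 182.7676, and country B receives 200 − x ≈ 17.2324.

182.77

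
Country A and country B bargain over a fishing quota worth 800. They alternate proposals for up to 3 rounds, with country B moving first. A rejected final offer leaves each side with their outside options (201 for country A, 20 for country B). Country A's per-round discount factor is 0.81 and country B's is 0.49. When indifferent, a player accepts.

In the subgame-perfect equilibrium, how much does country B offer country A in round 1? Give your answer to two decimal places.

410.26

Round 3 (country B proposes): country A gets 201 if talks fail, so country B offers 201 and keeps 599.
Round 2 (country A proposes): country B can get 599 next round, worth 0.49 × 599 = 293.51 now. Country A offers 293.51 and keeps 800 − 293.51 = 506.49.
Round 1 (country B proposes): country A can get 506.49 next round, worth 0.81 × 506.49 = 410.2569 now, so country B offers 410.2569, keeping 389.7431.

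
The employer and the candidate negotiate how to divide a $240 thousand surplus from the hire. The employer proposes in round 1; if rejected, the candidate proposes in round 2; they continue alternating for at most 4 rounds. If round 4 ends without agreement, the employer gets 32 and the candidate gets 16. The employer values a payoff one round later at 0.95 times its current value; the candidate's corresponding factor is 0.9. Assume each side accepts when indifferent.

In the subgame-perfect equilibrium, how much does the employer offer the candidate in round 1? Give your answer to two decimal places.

Solve by backward induction from round 4.
Round 4 (the candidate proposes): the employer gets 32 if talks fail, so the candidate offers 32 and keeps 208.
Round 3 (the employer proposes): the candidate can get 208 next round, worth 0.9 × 208 = 187.2 now. The employer offers 187.2 and keeps 240 − 187.2 = 52.8.
Round 2 (the candidate proposes): the employer can get 52.8 next round, worth 0.95 × 52.8 = 50.16 now, so the candidate offers 50.16, keeping 189.84.
Round 1 (the employer proposes): the candidate can get 189.84 next round, worth 0.9 × 189.84 = 170.856 now. The employer offers 170.856 and keeps 240 − 170.856 = 69.144.

170.86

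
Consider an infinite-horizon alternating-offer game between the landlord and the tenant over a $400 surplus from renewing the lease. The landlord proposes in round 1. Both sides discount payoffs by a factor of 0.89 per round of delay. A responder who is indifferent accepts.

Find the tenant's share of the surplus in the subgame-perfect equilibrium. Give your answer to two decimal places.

When the landlord proposes, the tenant accepts any offer worth at least 0.89 times what the tenant would get by proposing next round; and vice versa.
This gives x = 400 − 0.89y and y = 400 − 0.89x, where x and y are each side's share when it proposes.
Hence (1 − 0.89·0.89)x = 400(1 − 0.89), i.e. 0.2079·x = 44.
x ≈ 211.6402; the tenant's share is 400 − x ≈ 188.3598.

188.36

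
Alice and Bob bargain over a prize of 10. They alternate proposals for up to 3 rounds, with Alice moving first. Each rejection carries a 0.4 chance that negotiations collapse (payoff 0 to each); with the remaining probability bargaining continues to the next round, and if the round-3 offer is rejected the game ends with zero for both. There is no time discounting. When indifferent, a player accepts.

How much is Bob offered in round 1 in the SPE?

2.4

By backward induction:
Round 3 (Alice proposes): Bob will accept anything ≥ 0, so Alice offers 0 and keeps 10.
Round 2 (Bob proposes): rejecting gives Alice an expected 0.6 × 10 = 6, so Bob offers 6, keeping 4.
Round 1 (Alice proposes): rejecting gives Bob an expected 0.6 × 4 = 2.4, so Alice offers 2.4, keeping 7.6.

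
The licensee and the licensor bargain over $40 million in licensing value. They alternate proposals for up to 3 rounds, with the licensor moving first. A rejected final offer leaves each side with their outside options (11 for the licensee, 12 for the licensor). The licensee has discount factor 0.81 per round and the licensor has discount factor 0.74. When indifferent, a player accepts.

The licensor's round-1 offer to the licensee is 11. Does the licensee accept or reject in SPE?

Round 3 (the licensor proposes): the licensee gets 11 if talks fail, so the licensor offers 11 and keeps 29.
Round 2 (the licensee proposes): the licensor can get 29 next round, worth 0.74 × 29 = 21.46 now. The licensee offers 21.46 and keeps 40 − 21.46 = 18.54.
So by rejecting in round 1, the licensee gets 18.54 next round, worth 0.81 × 18.54 = 15.0174 now.
Offer 11 < 15.0174, so the licensee rejects.

Reject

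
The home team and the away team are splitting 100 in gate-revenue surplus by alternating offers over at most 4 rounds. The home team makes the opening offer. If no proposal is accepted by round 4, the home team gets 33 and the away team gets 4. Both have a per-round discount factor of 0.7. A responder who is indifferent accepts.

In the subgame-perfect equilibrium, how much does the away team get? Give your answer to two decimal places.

43.98

Round 4 (the away team proposes): the home team gets 33 if talks fail, so the away team offers 33 and keeps 67.
Round 3 (the home team proposes): the away team can get 67 next round, worth 0.7 × 67 = 46.9 now. The home team offers 46.9 and keeps 100 − 46.9 = 53.1.
Round 2 (the away team proposes): the home team can get 53.1 next round, worth 0.7 × 53.1 = 37.17 now, so the away team offers 37.17, keeping 62.83.
Round 1 (the home team proposes): the away team can get 62.83 next round, worth 0.7 × 62.83 = 43.981 now. The home team offers 43.981 and keeps 100 − 43.981 = 56.019.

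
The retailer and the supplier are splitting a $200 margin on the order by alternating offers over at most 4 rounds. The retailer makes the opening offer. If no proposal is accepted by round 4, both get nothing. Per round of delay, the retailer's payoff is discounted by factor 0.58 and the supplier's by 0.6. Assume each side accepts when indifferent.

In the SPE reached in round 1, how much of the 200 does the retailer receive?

107.84

Round 4 (the supplier proposes): rejection yields 0 for the retailer; the supplier offers 0 and keeps 200.
Round 3 (the retailer proposes): the supplier can get 200 next round, worth 0.6 × 200 = 120 now. The retailer offers 120 and keeps 200 − 120 = 80.
Round 2 (the supplier proposes): the retailer can get 80 next round, worth 0.58 × 80 = 46.4 now, so the supplier offers 46.4, keeping 153.6.
Round 1 (the retailer proposes): the supplier can get 153.6 next round, worth 0.6 × 153.6 = 92.16 now, so the retailer offers 92.16, keeping 107.84.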